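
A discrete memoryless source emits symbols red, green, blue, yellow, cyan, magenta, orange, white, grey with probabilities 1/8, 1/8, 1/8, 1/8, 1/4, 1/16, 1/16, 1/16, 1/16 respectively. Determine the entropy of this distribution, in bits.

3 bits

Each probability is a power of 1/2, so log₂(1/p) is an integer.
H = Σ p·log₂(1/p) = 1/8·3 + 1/8·3 + 1/8·3 + 1/8·3 + 1/4·2 + 1/16·4 + 1/16·4 + 1/16·4 + 1/16·4 = 3 bits.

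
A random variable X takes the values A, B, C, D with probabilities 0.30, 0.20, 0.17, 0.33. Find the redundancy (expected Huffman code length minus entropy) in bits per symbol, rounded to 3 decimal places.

Entropy H = −Σ p log₂ p ≈ 1.9479 bits.
Huffman merges: 17/100+1/5→37/100; 3/10+33/100→63/100; 37/100+63/100→1. L = 2 ≈ 2.0000.
L − H = 2.0000 − 1.9479 = 0.052 bits.

0.052 bits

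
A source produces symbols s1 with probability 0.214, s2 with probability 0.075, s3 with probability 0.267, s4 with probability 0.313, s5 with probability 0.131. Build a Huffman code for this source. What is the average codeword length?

Repeatedly combine the two least-probable nodes; the expected code length is the sum of the merged weights.
merge 3/40 + 131/1000 → 103/500
merge 103/500 + 107/500 → 21/50
merge 267/1000 + 313/1000 → 29/50
merge 21/50 + 29/50 → 1
L = 103/500 + 21/50 + 29/50 + 1 = 1103/500 = 2.206 bits/symbol.

2.206 bits/symbol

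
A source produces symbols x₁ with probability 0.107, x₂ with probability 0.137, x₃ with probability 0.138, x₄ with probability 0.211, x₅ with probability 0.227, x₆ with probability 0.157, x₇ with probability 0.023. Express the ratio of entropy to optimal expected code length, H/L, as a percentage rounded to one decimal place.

Entropy H = −Σ p log₂ p ≈ 2.6360 bits.
Huffman merges: 23/1000+107/1000→13/100; 13/100+137/1000→267/1000; 69/500+157/1000→59/200; 211/1000+227/1000→219/500; 267/1000+59/200→281/500; 219/500+281/500→1. L = 673/250 ≈ 2.6920.
Efficiency = H/L = 2.6360/2.6920 = 97.9%.

97.9%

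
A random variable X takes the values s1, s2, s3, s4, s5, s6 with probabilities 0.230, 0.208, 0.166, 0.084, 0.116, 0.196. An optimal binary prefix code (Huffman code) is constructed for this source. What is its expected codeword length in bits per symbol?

2.562 bits/symbol

Repeatedly combine the two least-probable nodes; the expected code length is the sum of the merged weights.
merge 21/250 + 29/250 → 1/5
merge 83/500 + 49/250 → 181/500
merge 1/5 + 26/125 → 51/125
merge 23/100 + 181/500 → 74/125
merge 51/125 + 74/125 → 1
L = 1/5 + 181/500 + 51/125 + 74/125 + 1 = 1281/500 = 2.562 bits/symbol.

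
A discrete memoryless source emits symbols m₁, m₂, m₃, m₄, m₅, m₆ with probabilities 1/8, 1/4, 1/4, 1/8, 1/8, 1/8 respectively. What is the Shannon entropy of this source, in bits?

Each probability is a power of 1/2, so log₂(1/p) is an integer.
H = Σ p·log₂(1/p) = 1/8·3 + 1/4·2 + 1/4·2 + 1/8·3 + 1/8·3 + 1/8·3 = 2.5 bits.

2.5 bits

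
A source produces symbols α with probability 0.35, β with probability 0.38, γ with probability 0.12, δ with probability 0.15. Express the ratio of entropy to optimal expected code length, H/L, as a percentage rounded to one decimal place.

97.3%

Entropy H = −Σ p log₂ p ≈ 1.8382 bits.
Huffman merges: 3/25+3/20→27/100; 27/100+7/20→31/50; 19/50+31/50→1. L = 189/100 ≈ 1.8900.
Efficiency = H/L = 1.8382/1.8900 = 97.3%.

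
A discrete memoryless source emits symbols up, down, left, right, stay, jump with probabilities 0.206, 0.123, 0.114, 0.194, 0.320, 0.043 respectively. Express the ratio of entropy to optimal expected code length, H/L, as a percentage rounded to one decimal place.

Entropy H = −Σ p log₂ p ≈ 2.3788 bits.
Huffman merges: 43/1000+57/500→157/1000; 123/1000+157/1000→7/25; 97/500+103/500→2/5; 7/25+8/25→3/5; 2/5+3/5→1. L = 2437/1000 ≈ 2.4370.
Efficiency = H/L = 2.3788/2.4370 = 97.6%.

97.6%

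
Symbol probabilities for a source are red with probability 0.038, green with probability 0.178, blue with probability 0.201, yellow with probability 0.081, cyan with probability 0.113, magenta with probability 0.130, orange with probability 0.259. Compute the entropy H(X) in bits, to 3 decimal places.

2.624 bits

H = −Σ pᵢ log₂ pᵢ.
−0.038·log₂(0.038) = 0.1793
−0.178·log₂(0.178) = 0.4432
−0.201·log₂(0.201) = 0.4653
−0.081·log₂(0.081) = 0.2937
−0.113·log₂(0.113) = 0.3555
−0.130·log₂(0.130) = 0.3826
−0.259·log₂(0.259) = 0.5048
Sum ≈ 2.6244 → 2.624 bits.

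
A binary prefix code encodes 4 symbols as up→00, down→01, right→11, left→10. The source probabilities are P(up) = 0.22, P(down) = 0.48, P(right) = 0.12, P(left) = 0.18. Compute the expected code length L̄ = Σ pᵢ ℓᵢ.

2 bits/symbol

L̄ = Σ pᵢ·ℓᵢ = 0.22·2 + 0.48·2 + 0.12·2 + 0.18·2 = 2 bits/symbol.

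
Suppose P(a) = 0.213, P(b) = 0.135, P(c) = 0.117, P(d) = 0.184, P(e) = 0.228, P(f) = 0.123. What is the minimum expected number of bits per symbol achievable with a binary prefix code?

Repeatedly combine the two least-probable nodes; the expected code length is the sum of the merged weights.
merge 117/1000 + 123/1000 → 6/25
merge 27/200 + 23/125 → 319/1000
merge 213/1000 + 57/250 → 441/1000
merge 6/25 + 319/1000 → 559/1000
merge 441/1000 + 559/1000 → 1
L = 6/25 + 319/1000 + 441/1000 + 559/1000 + 1 = 2559/1000 = 2.559 bits/symbol.

2.559 bits/symbol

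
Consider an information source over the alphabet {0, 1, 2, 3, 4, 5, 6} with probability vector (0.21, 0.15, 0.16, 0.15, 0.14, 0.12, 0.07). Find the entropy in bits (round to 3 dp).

H = −Σ pᵢ log₂ pᵢ.
−0.21·log₂(0.21) = 0.4728
−0.15·log₂(0.15) = 0.4105
−0.16·log₂(0.16) = 0.4230
−0.15·log₂(0.15) = 0.4105
−0.14·log₂(0.14) = 0.3971
−0.12·log₂(0.12) = 0.3671
−0.07·log₂(0.07) = 0.2686
Sum ≈ 2.7497 → 2.750 bits.

2.750 bits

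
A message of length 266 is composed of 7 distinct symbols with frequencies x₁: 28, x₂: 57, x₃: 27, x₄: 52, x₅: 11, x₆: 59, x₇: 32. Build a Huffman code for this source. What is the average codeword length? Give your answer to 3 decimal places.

2.707 bits/symbol

Probabilities are the counts divided by 266.
Repeatedly combine the two least-probable nodes; the expected code length is the sum of the merged weights.
merge 11/266 + 27/266 → 1/7
merge 2/19 + 16/133 → 30/133
merge 1/7 + 26/133 → 45/133
merge 3/14 + 59/266 → 58/133
merge 30/133 + 45/133 → 75/133
merge 58/133 + 75/133 → 1
L = 1/7 + 30/133 + 45/133 + 58/133 + 75/133 + 1 = 360/133 ≈ 2.707 bits/symbol.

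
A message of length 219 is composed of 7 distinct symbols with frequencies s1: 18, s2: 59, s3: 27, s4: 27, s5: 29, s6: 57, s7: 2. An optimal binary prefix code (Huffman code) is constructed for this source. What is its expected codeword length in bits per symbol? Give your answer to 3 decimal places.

2.562 bits/symbol

Probabilities are the counts divided by 219.
Repeatedly combine the two least-probable nodes; the expected code length is the sum of the merged weights.
merge 2/219 + 6/73 → 20/219
merge 20/219 + 9/73 → 47/219
merge 9/73 + 29/219 → 56/219
merge 47/219 + 56/219 → 103/219
merge 19/73 + 59/219 → 116/219
merge 103/219 + 116/219 → 1
L = 20/219 + 47/219 + 56/219 + 103/219 + 116/219 + 1 = 187/73 ≈ 2.562 bits/symbol.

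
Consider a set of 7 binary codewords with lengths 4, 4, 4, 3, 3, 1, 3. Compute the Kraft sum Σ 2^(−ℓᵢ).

With common denominator 2^4 = 16: Σ 2^(−ℓᵢ) = 1/16 + 1/16 + 1/16 + 2/16 + 2/16 + 8/16 + 2/16 = 17/16 = 1.0625.

1.0625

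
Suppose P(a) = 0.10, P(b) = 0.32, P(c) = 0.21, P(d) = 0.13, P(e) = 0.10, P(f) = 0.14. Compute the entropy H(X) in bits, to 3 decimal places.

2.443 bits

H = −Σ pᵢ log₂ pᵢ.
−0.10·log₂(0.10) = 0.3322
−0.32·log₂(0.32) = 0.5260
−0.21·log₂(0.21) = 0.4728
−0.13·log₂(0.13) = 0.3826
−0.10·log₂(0.10) = 0.3322
−0.14·log₂(0.14) = 0.3971
Sum ≈ 2.4430 → 2.443 bits.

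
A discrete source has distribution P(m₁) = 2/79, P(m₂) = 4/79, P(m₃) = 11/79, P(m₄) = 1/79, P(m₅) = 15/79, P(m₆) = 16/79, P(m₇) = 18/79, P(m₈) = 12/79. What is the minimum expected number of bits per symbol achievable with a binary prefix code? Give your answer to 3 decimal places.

2.696 bits/symbol

Repeatedly combine the two least-probable nodes; the expected code length is the sum of the merged weights.
merge 1/79 + 2/79 → 3/79
merge 3/79 + 4/79 → 7/79
merge 7/79 + 11/79 → 18/79
merge 12/79 + 15/79 → 27/79
merge 16/79 + 18/79 → 34/79
merge 18/79 + 27/79 → 45/79
merge 34/79 + 45/79 → 1
L = 3/79 + 7/79 + 18/79 + 27/79 + 34/79 + 45/79 + 1 = 213/79 ≈ 2.696 bits/symbol.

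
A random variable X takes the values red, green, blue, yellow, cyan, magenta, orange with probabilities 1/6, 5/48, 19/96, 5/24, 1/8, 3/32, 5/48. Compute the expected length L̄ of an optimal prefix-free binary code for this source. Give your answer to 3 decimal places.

2.792 bits/symbol

Repeatedly combine the two least-probable nodes; the expected code length is the sum of the merged weights.
merge 3/32 + 5/48 → 19/96
merge 5/48 + 1/8 → 11/48
merge 1/6 + 19/96 → 35/96
merge 19/96 + 5/24 → 13/32
merge 11/48 + 35/96 → 19/32
merge 13/32 + 19/32 → 1
L = 19/96 + 11/48 + 35/96 + 13/32 + 19/32 + 1 = 67/24 ≈ 2.792 bits/symbol.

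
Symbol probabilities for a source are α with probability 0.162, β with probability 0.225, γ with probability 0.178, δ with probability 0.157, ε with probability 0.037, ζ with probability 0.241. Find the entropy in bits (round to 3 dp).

2.443 bits

H = −Σ pᵢ log₂ pᵢ.
−0.162·log₂(0.162) = 0.4254
−0.225·log₂(0.225) = 0.4842
−0.178·log₂(0.178) = 0.4432
−0.157·log₂(0.157) = 0.4194
−0.037·log₂(0.037) = 0.1760
−0.241·log₂(0.241) = 0.4947
Sum ≈ 2.4429 → 2.443 bits.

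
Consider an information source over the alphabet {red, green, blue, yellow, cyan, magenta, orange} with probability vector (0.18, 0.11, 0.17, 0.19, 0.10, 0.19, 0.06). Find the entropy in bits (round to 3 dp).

2.716 bits

H = −Σ pᵢ log₂ pᵢ.
−0.18·log₂(0.18) = 0.4453
−0.11·log₂(0.11) = 0.3503
−0.17·log₂(0.17) = 0.4346
−0.19·log₂(0.19) = 0.4552
−0.10·log₂(0.10) = 0.3322
−0.19·log₂(0.19) = 0.4552
−0.06·log₂(0.06) = 0.2435
Sum ≈ 2.7164 → 2.716 bits.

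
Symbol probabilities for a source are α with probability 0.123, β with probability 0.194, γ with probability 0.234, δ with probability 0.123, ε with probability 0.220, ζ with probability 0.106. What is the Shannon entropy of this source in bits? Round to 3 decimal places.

H = −Σ pᵢ log₂ pᵢ.
−0.123·log₂(0.123) = 0.3719
−0.194·log₂(0.194) = 0.4590
−0.234·log₂(0.234) = 0.4903
−0.123·log₂(0.123) = 0.3719
−0.220·log₂(0.220) = 0.4806
−0.106·log₂(0.106) = 0.3432
Sum ≈ 2.5168 → 2.517 bits.

2.517 bits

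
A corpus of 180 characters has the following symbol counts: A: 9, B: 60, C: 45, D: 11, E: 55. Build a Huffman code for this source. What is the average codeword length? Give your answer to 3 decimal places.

Probabilities are the counts divided by 180.
Repeatedly combine the two least-probable nodes; the expected code length is the sum of the merged weights.
merge 1/20 + 11/180 → 1/9
merge 1/9 + 1/4 → 13/36
merge 11/36 + 1/3 → 23/36
merge 13/36 + 23/36 → 1
L = 1/9 + 13/36 + 23/36 + 1 = 19/9 ≈ 2.111 bits/symbol.

2.111 bits/symbol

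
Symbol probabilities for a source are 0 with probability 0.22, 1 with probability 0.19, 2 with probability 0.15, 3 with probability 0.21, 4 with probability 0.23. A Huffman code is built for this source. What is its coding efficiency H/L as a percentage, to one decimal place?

98.6%

Entropy H = −Σ p log₂ p ≈ 2.3068 bits.
Huffman merges: 3/20+19/100→17/50; 21/100+11/50→43/100; 23/100+17/50→57/100; 43/100+57/100→1. L = 117/50 ≈ 2.3400.
Efficiency = H/L = 2.3068/2.3400 = 98.6%.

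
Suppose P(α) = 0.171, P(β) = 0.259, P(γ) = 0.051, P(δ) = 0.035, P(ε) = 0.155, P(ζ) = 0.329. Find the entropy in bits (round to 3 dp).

2.273 bits

H = −Σ pᵢ log₂ pᵢ.
−0.171·log₂(0.171) = 0.4357
−0.259·log₂(0.259) = 0.5048
−0.051·log₂(0.051) = 0.2190
−0.035·log₂(0.035) = 0.1693
−0.155·log₂(0.155) = 0.4169
−0.329·log₂(0.329) = 0.5277
Sum ≈ 2.2733 → 2.273 bits.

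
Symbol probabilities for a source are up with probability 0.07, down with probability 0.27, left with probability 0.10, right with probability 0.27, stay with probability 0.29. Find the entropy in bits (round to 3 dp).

H = −Σ pᵢ log₂ pᵢ.
−0.07·log₂(0.07) = 0.2686
−0.27·log₂(0.27) = 0.5100
−0.10·log₂(0.10) = 0.3322
−0.27·log₂(0.27) = 0.5100
−0.29·log₂(0.29) = 0.5179
Sum ≈ 2.1387 → 2.139 bits.

2.139 bits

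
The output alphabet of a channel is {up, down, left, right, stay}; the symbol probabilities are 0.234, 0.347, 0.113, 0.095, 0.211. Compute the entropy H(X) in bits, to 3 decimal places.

H = −Σ pᵢ log₂ pᵢ.
−0.234·log₂(0.234) = 0.4903
−0.347·log₂(0.347) = 0.5299
−0.113·log₂(0.113) = 0.3555
−0.095·log₂(0.095) = 0.3226
−0.211·log₂(0.211) = 0.4736
Sum ≈ 2.1719 → 2.172 bits.

2.172 bits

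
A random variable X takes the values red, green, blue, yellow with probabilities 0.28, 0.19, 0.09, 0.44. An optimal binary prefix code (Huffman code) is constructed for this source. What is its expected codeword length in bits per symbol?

Repeatedly combine the two least-probable nodes; the expected code length is the sum of the merged weights.
merge 9/100 + 19/100 → 7/25
merge 7/25 + 7/25 → 14/25
merge 11/25 + 14/25 → 1
L = 7/25 + 14/25 + 1 = 46/25 = 1.84 bits/symbol.

1.84 bits/symbol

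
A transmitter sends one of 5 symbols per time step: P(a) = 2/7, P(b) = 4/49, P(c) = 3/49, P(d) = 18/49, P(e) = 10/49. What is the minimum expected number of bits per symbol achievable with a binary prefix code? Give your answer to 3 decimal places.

2.122 bits/symbol

Repeatedly combine the two least-probable nodes; the expected code length is the sum of the merged weights.
merge 3/49 + 4/49 → 1/7
merge 1/7 + 10/49 → 17/49
merge 2/7 + 17/49 → 31/49
merge 18/49 + 31/49 → 1
L = 1/7 + 17/49 + 31/49 + 1 = 104/49 ≈ 2.122 bits/symbol.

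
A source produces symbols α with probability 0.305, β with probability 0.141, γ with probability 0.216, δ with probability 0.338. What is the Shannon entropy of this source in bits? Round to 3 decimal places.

H = −Σ pᵢ log₂ pᵢ.
−0.305·log₂(0.305) = 0.5225
−0.141·log₂(0.141) = 0.3985
−0.216·log₂(0.216) = 0.4776
−0.338·log₂(0.338) = 0.5289
Sum ≈ 1.9275 → 1.927 bits.

1.927 bits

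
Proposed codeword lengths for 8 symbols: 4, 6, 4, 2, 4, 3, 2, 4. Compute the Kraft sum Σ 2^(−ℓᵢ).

0.890625

With common denominator 2^6 = 64: Σ 2^(−ℓᵢ) = 4/64 + 1/64 + 4/64 + 16/64 + 4/64 + 8/64 + 16/64 + 4/64 = 57/64 = 0.890625.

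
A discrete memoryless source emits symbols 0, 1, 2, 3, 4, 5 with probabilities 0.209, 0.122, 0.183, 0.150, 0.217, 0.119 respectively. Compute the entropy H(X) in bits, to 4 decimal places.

H = −Σ pᵢ log₂ pᵢ.
−0.209·log₂(0.209) = 0.4720
−0.122·log₂(0.122) = 0.3703
−0.183·log₂(0.183) = 0.4484
−0.150·log₂(0.150) = 0.4105
−0.217·log₂(0.217) = 0.4783
−0.119·log₂(0.119) = 0.3654
Sum ≈ 2.5450 → 2.5450 bits.

2.5450 bits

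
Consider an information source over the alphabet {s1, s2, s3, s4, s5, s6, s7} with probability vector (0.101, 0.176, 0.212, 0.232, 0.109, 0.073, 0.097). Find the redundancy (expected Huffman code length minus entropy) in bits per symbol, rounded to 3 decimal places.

0.037 bits

Entropy H = −Σ p log₂ p ≈ 2.6893 bits.
Huffman merges: 73/1000+97/1000→17/100; 101/1000+109/1000→21/100; 17/100+22/125→173/500; 21/100+53/250→211/500; 29/125+173/500→289/500; 211/500+289/500→1. L = 1363/500 ≈ 2.7260.
L − H = 2.7260 − 2.6893 = 0.037 bits.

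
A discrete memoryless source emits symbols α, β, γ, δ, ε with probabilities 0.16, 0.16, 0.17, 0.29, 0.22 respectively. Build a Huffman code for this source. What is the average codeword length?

2.32 bits/symbol

Repeatedly combine the two least-probable nodes; the expected code length is the sum of the merged weights.
merge 4/25 + 4/25 → 8/25
merge 17/100 + 11/50 → 39/100
merge 29/100 + 8/25 → 61/100
merge 39/100 + 61/100 → 1
L = 8/25 + 39/100 + 61/100 + 1 = 58/25 = 2.32 bits/symbol.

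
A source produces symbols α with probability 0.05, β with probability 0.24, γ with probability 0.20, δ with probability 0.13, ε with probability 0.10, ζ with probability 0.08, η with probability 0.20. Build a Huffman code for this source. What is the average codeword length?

2.69 bits/symbol

Repeatedly combine the two least-probable nodes; the expected code length is the sum of the merged weights.
merge 1/20 + 2/25 → 13/100
merge 1/10 + 13/100 → 23/100
merge 13/100 + 1/5 → 33/100
merge 1/5 + 23/100 → 43/100
merge 6/25 + 33/100 → 57/100
merge 43/100 + 57/100 → 1
L = 13/100 + 23/100 + 33/100 + 43/100 + 57/100 + 1 = 269/100 = 2.69 bits/symbol.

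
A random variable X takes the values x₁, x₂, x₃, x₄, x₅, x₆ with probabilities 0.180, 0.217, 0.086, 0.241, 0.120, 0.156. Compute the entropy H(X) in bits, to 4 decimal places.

2.5080 bits

H = −Σ pᵢ log₂ pᵢ.
−0.180·log₂(0.180) = 0.4453
−0.217·log₂(0.217) = 0.4783
−0.086·log₂(0.086) = 0.3044
−0.241·log₂(0.241) = 0.4947
−0.120·log₂(0.120) = 0.3671
−0.156·log₂(0.156) = 0.4181
Sum ≈ 2.5080 → 2.5080 bits.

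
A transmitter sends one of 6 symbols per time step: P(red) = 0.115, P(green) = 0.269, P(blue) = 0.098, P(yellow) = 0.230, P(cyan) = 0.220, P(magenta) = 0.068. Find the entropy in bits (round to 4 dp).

H = −Σ pᵢ log₂ pᵢ.
−0.115·log₂(0.115) = 0.3588
−0.269·log₂(0.269) = 0.5096
−0.098·log₂(0.098) = 0.3284
−0.230·log₂(0.230) = 0.4877
−0.220·log₂(0.220) = 0.4806
−0.068·log₂(0.068) = 0.2637
Sum ≈ 2.4288 → 2.4288 bits.

2.4288 bits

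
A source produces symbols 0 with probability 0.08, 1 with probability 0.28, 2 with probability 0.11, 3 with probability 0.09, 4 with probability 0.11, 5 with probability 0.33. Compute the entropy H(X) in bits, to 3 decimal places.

H = −Σ pᵢ log₂ pᵢ.
−0.08·log₂(0.08) = 0.2915
−0.28·log₂(0.28) = 0.5142
−0.11·log₂(0.11) = 0.3503
−0.09·log₂(0.09) = 0.3127
−0.11·log₂(0.11) = 0.3503
−0.33·log₂(0.33) = 0.5278
Sum ≈ 2.3468 → 2.347 bits.

2.347 bits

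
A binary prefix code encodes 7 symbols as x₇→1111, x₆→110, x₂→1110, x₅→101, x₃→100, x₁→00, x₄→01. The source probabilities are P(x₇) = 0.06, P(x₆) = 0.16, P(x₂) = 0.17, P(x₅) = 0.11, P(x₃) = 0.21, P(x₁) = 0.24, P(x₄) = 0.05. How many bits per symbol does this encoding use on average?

L̄ = Σ pᵢ·ℓᵢ = 0.06·4 + 0.16·3 + 0.17·4 + 0.11·3 + 0.21·3 + 0.24·2 + 0.05·2 = 2.94 bits/symbol.

2.94 bits/symbol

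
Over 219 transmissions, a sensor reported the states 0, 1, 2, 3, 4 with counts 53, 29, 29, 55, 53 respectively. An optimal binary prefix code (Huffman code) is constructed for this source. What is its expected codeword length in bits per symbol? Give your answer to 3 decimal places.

2.265 bits/symbol

Probabilities are the counts divided by 219.
Repeatedly combine the two least-probable nodes; the expected code length is the sum of the merged weights.
merge 29/219 + 29/219 → 58/219
merge 53/219 + 53/219 → 106/219
merge 55/219 + 58/219 → 113/219
merge 106/219 + 113/219 → 1
L = 58/219 + 106/219 + 113/219 + 1 = 496/219 ≈ 2.265 bits/symbol.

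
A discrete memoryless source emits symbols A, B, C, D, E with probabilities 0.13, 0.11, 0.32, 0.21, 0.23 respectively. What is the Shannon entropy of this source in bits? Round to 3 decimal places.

H = −Σ pᵢ log₂ pᵢ.
−0.13·log₂(0.13) = 0.3826
−0.11·log₂(0.11) = 0.3503
−0.32·log₂(0.32) = 0.5260
−0.21·log₂(0.21) = 0.4728
−0.23·log₂(0.23) = 0.4877
Sum ≈ 2.2195 → 2.219 bits.

2.219 bits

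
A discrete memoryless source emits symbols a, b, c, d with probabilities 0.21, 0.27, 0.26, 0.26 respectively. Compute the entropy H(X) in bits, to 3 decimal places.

1.993 bits

H = −Σ pᵢ log₂ pᵢ.
−0.21·log₂(0.21) = 0.4728
−0.27·log₂(0.27) = 0.5100
−0.26·log₂(0.26) = 0.5053
−0.26·log₂(0.26) = 0.5053
Sum ≈ 1.9934 → 1.993 bits.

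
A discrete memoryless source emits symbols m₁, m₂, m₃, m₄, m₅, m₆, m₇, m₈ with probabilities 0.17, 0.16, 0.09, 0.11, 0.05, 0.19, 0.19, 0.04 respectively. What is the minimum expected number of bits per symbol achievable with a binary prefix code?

Repeatedly combine the two least-probable nodes; the expected code length is the sum of the merged weights.
merge 1/25 + 1/20 → 9/100
merge 9/100 + 9/100 → 9/50
merge 11/100 + 4/25 → 27/100
merge 17/100 + 9/50 → 7/20
merge 19/100 + 19/100 → 19/50
merge 27/100 + 7/20 → 31/50
merge 19/50 + 31/50 → 1
L = 9/100 + 9/50 + 27/100 + 7/20 + 19/50 + 31/50 + 1 = 289/100 = 2.89 bits/symbol.

2.89 bits/symbol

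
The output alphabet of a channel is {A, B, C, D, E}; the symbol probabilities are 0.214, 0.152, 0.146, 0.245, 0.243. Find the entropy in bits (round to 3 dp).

H = −Σ pᵢ log₂ pᵢ.
−0.214·log₂(0.214) = 0.4760
−0.152·log₂(0.152) = 0.4131
−0.146·log₂(0.146) = 0.4053
−0.245·log₂(0.245) = 0.4971
−0.243·log₂(0.243) = 0.4960
Sum ≈ 2.2875 → 2.288 bits.

2.288 bits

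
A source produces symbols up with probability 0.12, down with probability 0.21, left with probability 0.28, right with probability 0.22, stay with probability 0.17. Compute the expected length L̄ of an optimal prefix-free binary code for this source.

Repeatedly combine the two least-probable nodes; the expected code length is the sum of the merged weights.
merge 3/25 + 17/100 → 29/100
merge 21/100 + 11/50 → 43/100
merge 7/25 + 29/100 → 57/100
merge 43/100 + 57/100 → 1
L = 29/100 + 43/100 + 57/100 + 1 = 229/100 = 2.29 bits/symbol.

2.29 bits/symbol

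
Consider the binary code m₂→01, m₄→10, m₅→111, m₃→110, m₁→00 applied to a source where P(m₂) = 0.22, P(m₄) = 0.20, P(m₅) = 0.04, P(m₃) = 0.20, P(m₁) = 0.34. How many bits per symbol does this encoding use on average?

2.24 bits/symbol

L̄ = Σ pᵢ·ℓᵢ = 0.22·2 + 0.20·2 + 0.04·3 + 0.20·3 + 0.34·2 = 2.24 bits/symbol.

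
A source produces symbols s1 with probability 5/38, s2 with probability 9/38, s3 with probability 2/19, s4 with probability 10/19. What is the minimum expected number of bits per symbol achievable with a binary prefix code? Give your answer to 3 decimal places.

1.711 bits/symbol

Repeatedly combine the two least-probable nodes; the expected code length is the sum of the merged weights.
merge 2/19 + 5/38 → 9/38
merge 9/38 + 9/38 → 9/19
merge 9/19 + 10/19 → 1
L = 9/38 + 9/19 + 1 = 65/38 ≈ 1.711 bits/symbol.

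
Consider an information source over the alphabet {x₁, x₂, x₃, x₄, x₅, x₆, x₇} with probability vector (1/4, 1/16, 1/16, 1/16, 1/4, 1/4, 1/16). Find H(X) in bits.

Each probability is a power of 1/2, so log₂(1/p) is an integer.
H = Σ p·log₂(1/p) = 1/4·2 + 1/16·4 + 1/16·4 + 1/16·4 + 1/4·2 + 1/4·2 + 1/16·4 = 2.5 bits.

2.5 bits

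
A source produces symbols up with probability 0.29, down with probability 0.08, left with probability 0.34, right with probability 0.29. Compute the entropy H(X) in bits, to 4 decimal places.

1.8565 bits

H = −Σ pᵢ log₂ pᵢ.
−0.29·log₂(0.29) = 0.5179
−0.08·log₂(0.08) = 0.2915
−0.34·log₂(0.34) = 0.5292
−0.29·log₂(0.29) = 0.5179
Sum ≈ 1.8565 → 1.8565 bits.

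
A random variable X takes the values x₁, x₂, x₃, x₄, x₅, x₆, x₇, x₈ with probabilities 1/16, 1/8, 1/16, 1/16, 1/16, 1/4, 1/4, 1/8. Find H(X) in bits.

2.75 bits

Each probability is a power of 1/2, so log₂(1/p) is an integer.
H = Σ p·log₂(1/p) = 1/16·4 + 1/8·3 + 1/16·4 + 1/16·4 + 1/16·4 + 1/4·2 + 1/4·2 + 1/8·3 = 2.75 bits.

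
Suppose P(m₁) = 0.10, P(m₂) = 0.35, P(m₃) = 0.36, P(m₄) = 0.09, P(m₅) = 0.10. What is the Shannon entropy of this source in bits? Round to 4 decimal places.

H = −Σ pᵢ log₂ pᵢ.
−0.10·log₂(0.10) = 0.3322
−0.35·log₂(0.35) = 0.5301
−0.36·log₂(0.36) = 0.5306
−0.09·log₂(0.09) = 0.3127
−0.10·log₂(0.10) = 0.3322
Sum ≈ 2.0378 → 2.0378 bits.

2.0378 bits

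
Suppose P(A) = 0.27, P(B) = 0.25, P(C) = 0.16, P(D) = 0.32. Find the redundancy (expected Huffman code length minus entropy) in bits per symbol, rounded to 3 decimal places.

0.041 bits

Entropy H = −Σ p log₂ p ≈ 1.9591 bits.
Huffman merges: 4/25+1/4→41/100; 27/100+8/25→59/100; 41/100+59/100→1. L = 2 ≈ 2.0000.
L − H = 2.0000 − 1.9591 = 0.041 bits.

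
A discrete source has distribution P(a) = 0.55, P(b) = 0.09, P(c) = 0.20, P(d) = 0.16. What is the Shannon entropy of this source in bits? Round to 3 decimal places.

1.674 bits

H = −Σ pᵢ log₂ pᵢ.
−0.55·log₂(0.55) = 0.4744
−0.09·log₂(0.09) = 0.3127
−0.20·log₂(0.20) = 0.4644
−0.16·log₂(0.16) = 0.4230
Sum ≈ 1.6744 → 1.674 bits.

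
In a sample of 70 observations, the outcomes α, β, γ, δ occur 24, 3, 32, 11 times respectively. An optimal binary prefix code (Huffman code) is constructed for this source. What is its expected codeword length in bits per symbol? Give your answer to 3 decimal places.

Probabilities are the counts divided by 70.
Repeatedly combine the two least-probable nodes; the expected code length is the sum of the merged weights.
merge 3/70 + 11/70 → 1/5
merge 1/5 + 12/35 → 19/35
merge 16/35 + 19/35 → 1
L = 1/5 + 19/35 + 1 = 61/35 ≈ 1.743 bits/symbol.

1.743 bits/symbol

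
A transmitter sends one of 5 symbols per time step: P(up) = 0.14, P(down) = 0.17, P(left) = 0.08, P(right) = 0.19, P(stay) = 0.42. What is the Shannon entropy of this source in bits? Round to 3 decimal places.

H = −Σ pᵢ log₂ pᵢ.
−0.14·log₂(0.14) = 0.3971
−0.17·log₂(0.17) = 0.4346
−0.08·log₂(0.08) = 0.2915
−0.19·log₂(0.19) = 0.4552
−0.42·log₂(0.42) = 0.5256
Sum ≈ 2.1041 → 2.104 bits.

2.104 bits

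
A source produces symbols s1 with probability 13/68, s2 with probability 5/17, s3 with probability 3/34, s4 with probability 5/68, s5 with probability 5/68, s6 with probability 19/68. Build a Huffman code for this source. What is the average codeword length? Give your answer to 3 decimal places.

2.382 bits/symbol

Repeatedly combine the two least-probable nodes; the expected code length is the sum of the merged weights.
merge 5/68 + 5/68 → 5/34
merge 3/34 + 5/34 → 4/17
merge 13/68 + 4/17 → 29/68
merge 19/68 + 5/17 → 39/68
merge 29/68 + 39/68 → 1
L = 5/34 + 4/17 + 29/68 + 39/68 + 1 = 81/34 ≈ 2.382 bits/symbol.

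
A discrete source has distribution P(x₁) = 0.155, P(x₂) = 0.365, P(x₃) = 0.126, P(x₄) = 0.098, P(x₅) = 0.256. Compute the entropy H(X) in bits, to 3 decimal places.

2.156 bits

H = −Σ pᵢ log₂ pᵢ.
−0.155·log₂(0.155) = 0.4169
−0.365·log₂(0.365) = 0.5307
−0.126·log₂(0.126) = 0.3766
−0.098·log₂(0.098) = 0.3284
−0.256·log₂(0.256) = 0.5032
Sum ≈ 2.1558 → 2.156 bits.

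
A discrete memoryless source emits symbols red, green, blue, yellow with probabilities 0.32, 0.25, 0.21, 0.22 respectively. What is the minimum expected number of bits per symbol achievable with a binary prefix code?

2 bits/symbol

Repeatedly combine the two least-probable nodes; the expected code length is the sum of the merged weights.
merge 21/100 + 11/50 → 43/100
merge 1/4 + 8/25 → 57/100
merge 43/100 + 57/100 → 1
L = 43/100 + 57/100 + 1 = 2 bits/symbol.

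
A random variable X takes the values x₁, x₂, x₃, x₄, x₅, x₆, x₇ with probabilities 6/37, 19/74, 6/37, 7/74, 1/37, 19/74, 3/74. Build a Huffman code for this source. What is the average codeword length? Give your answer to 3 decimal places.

Repeatedly combine the two least-probable nodes; the expected code length is the sum of the merged weights.
merge 1/37 + 3/74 → 5/74
merge 5/74 + 7/74 → 6/37
merge 6/37 + 6/37 → 12/37
merge 6/37 + 19/74 → 31/74
merge 19/74 + 12/37 → 43/74
merge 31/74 + 43/74 → 1
L = 5/74 + 6/37 + 12/37 + 31/74 + 43/74 + 1 = 189/74 ≈ 2.554 bits/symbol.

2.554 bits/symbol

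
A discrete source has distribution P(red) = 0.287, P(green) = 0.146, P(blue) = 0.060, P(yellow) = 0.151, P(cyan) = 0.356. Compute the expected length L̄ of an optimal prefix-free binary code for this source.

2.206 bits/symbol

Repeatedly combine the two least-probable nodes; the expected code length is the sum of the merged weights.
merge 3/50 + 73/500 → 103/500
merge 151/1000 + 103/500 → 357/1000
merge 287/1000 + 89/250 → 643/1000
merge 357/1000 + 643/1000 → 1
L = 103/500 + 357/1000 + 643/1000 + 1 = 1103/500 = 2.206 bits/symbol.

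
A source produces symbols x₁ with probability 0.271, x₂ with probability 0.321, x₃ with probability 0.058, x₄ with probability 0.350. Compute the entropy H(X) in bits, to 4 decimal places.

1.8051 bits

H = −Σ pᵢ log₂ pᵢ.
−0.271·log₂(0.271) = 0.5105
−0.321·log₂(0.321) = 0.5262
−0.058·log₂(0.058) = 0.2383
−0.350·log₂(0.350) = 0.5301
Sum ≈ 1.8051 → 1.8051 bits.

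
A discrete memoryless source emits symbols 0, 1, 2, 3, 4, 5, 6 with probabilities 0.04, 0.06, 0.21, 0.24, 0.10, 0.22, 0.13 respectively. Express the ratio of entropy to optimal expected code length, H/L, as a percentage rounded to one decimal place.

Entropy H = −Σ p log₂ p ≈ 2.5917 bits.
Huffman merges: 1/25+3/50→1/10; 1/10+1/10→1/5; 13/100+1/5→33/100; 21/100+11/50→43/100; 6/25+33/100→57/100; 43/100+57/100→1. L = 263/100 ≈ 2.6300.
Efficiency = H/L = 2.5917/2.6300 = 98.5%.

98.5%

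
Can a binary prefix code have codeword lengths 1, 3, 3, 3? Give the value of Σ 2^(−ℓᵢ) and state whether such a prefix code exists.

With common denominator 2^3 = 8: Σ 2^(−ℓᵢ) = 4/8 + 1/8 + 1/8 + 1/8 = 7/8 = 0.875.
Kraft's inequality requires Σ ≤ 1; here Σ = 0.875 ≤ 1, so such a prefix code exists.

0.875; yes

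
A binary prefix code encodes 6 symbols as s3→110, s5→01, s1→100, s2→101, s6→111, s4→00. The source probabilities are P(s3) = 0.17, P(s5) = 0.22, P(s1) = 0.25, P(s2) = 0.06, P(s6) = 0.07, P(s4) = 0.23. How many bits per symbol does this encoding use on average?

2.55 bits/symbol

L̄ = Σ pᵢ·ℓᵢ = 0.17·3 + 0.22·2 + 0.25·3 + 0.06·3 + 0.07·3 + 0.23·2 = 2.55 bits/symbol.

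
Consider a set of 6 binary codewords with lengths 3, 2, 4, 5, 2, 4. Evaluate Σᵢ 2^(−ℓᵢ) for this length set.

With common denominator 2^5 = 32: Σ 2^(−ℓᵢ) = 4/32 + 8/32 + 2/32 + 1/32 + 8/32 + 2/32 = 25/32 = 0.78125.

0.78125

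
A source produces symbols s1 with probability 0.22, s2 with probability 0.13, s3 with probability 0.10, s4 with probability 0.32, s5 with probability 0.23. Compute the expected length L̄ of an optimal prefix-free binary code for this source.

Repeatedly combine the two least-probable nodes; the expected code length is the sum of the merged weights.
merge 1/10 + 13/100 → 23/100
merge 11/50 + 23/100 → 9/20
merge 23/100 + 8/25 → 11/20
merge 9/20 + 11/20 → 1
L = 23/100 + 9/20 + 11/20 + 1 = 223/100 = 2.23 bits/symbol.

2.23 bits/symbol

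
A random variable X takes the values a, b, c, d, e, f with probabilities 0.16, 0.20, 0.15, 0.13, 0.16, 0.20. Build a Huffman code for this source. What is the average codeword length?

Repeatedly combine the two least-probable nodes; the expected code length is the sum of the merged weights.
merge 13/100 + 3/20 → 7/25
merge 4/25 + 4/25 → 8/25
merge 1/5 + 1/5 → 2/5
merge 7/25 + 8/25 → 3/5
merge 2/5 + 3/5 → 1
L = 7/25 + 8/25 + 2/5 + 3/5 + 1 = 13/5 = 2.6 bits/symbol.

2.6 bits/symbol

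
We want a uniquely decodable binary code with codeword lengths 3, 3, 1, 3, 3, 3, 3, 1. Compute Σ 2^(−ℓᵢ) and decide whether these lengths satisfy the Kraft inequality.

With common denominator 2^3 = 8: Σ 2^(−ℓᵢ) = 1/8 + 1/8 + 4/8 + 1/8 + 1/8 + 1/8 + 1/8 + 4/8 = 14/8 = 1.75.
Kraft's inequality requires Σ ≤ 1; here Σ = 1.75 > 1, so no such prefix code exists.

1.75; no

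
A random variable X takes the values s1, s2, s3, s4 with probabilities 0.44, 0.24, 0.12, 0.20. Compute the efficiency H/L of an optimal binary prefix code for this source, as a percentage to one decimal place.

Entropy H = −Σ p log₂ p ≈ 1.8467 bits.
Huffman merges: 3/25+1/5→8/25; 6/25+8/25→14/25; 11/25+14/25→1. L = 47/25 ≈ 1.8800.
Efficiency = H/L = 1.8467/1.8800 = 98.2%.

98.2%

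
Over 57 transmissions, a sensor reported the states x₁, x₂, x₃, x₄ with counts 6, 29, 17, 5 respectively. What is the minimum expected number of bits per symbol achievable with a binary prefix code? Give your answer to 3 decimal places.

1.684 bits/symbol

Probabilities are the counts divided by 57.
Repeatedly combine the two least-probable nodes; the expected code length is the sum of the merged weights.
merge 5/57 + 2/19 → 11/57
merge 11/57 + 17/57 → 28/57
merge 28/57 + 29/57 → 1
L = 11/57 + 28/57 + 1 = 32/19 ≈ 1.684 bits/symbol.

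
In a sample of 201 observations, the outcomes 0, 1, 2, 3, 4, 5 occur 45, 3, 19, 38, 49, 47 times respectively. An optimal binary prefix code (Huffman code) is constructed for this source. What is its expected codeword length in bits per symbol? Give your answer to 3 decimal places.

2.408 bits/symbol

Probabilities are the counts divided by 201.
Repeatedly combine the two least-probable nodes; the expected code length is the sum of the merged weights.
merge 1/67 + 19/201 → 22/201
merge 22/201 + 38/201 → 20/67
merge 15/67 + 47/201 → 92/201
merge 49/201 + 20/67 → 109/201
merge 92/201 + 109/201 → 1
L = 22/201 + 20/67 + 92/201 + 109/201 + 1 = 484/201 ≈ 2.408 bits/symbol.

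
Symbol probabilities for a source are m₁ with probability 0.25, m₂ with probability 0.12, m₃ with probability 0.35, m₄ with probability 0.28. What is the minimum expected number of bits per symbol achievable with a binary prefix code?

Repeatedly combine the two least-probable nodes; the expected code length is the sum of the merged weights.
merge 3/25 + 1/4 → 37/100
merge 7/25 + 7/20 → 63/100
merge 37/100 + 63/100 → 1
L = 37/100 + 63/100 + 1 = 2 bits/symbol.

2 bits/symbol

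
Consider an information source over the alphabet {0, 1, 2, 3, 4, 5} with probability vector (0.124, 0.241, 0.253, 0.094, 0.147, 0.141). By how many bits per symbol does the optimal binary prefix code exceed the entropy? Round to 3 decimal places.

0.010 bits

Entropy H = −Σ p log₂ p ≈ 2.4956 bits.
Huffman merges: 47/500+31/250→109/500; 141/1000+147/1000→36/125; 109/500+241/1000→459/1000; 253/1000+36/125→541/1000; 459/1000+541/1000→1. L = 1253/500 ≈ 2.5060.
L − H = 2.5060 − 2.4956 = 0.010 bits.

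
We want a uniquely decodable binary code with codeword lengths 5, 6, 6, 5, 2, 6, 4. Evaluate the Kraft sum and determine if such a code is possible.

With common denominator 2^6 = 64: Σ 2^(−ℓᵢ) = 2/64 + 1/64 + 1/64 + 2/64 + 16/64 + 1/64 + 4/64 = 27/64 = 0.421875.
Kraft's inequality requires Σ ≤ 1; here Σ = 0.421875 ≤ 1, so such a prefix code exists.

0.421875; yes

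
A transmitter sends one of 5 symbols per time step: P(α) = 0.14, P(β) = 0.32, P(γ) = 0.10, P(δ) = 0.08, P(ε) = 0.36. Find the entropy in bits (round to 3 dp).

H = −Σ pᵢ log₂ pᵢ.
−0.14·log₂(0.14) = 0.3971
−0.32·log₂(0.32) = 0.5260
−0.10·log₂(0.10) = 0.3322
−0.08·log₂(0.08) = 0.2915
−0.36·log₂(0.36) = 0.5306
Sum ≈ 2.0775 → 2.077 bits.

2.077 bits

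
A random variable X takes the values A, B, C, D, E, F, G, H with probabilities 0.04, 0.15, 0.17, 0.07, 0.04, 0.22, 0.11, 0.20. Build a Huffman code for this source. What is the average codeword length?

2.81 bits/symbol

Repeatedly combine the two least-probable nodes; the expected code length is the sum of the merged weights.
merge 1/25 + 1/25 → 2/25
merge 7/100 + 2/25 → 3/20
merge 11/100 + 3/20 → 13/50
merge 3/20 + 17/100 → 8/25
merge 1/5 + 11/50 → 21/50
merge 13/50 + 8/25 → 29/50
merge 21/50 + 29/50 → 1
L = 2/25 + 3/20 + 13/50 + 8/25 + 21/50 + 29/50 + 1 = 281/100 = 2.81 bits/symbol.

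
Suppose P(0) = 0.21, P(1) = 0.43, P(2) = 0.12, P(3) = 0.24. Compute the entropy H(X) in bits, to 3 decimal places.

H = −Σ pᵢ log₂ pᵢ.
−0.21·log₂(0.21) = 0.4728
−0.43·log₂(0.43) = 0.5236
−0.12·log₂(0.12) = 0.3671
−0.24·log₂(0.24) = 0.4941
Sum ≈ 1.8576 → 1.858 bits.

1.858 bits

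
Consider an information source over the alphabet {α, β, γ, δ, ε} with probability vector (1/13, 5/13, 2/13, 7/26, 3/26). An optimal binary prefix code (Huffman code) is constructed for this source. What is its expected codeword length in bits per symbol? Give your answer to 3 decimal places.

2.154 bits/symbol

Repeatedly combine the two least-probable nodes; the expected code length is the sum of the merged weights.
merge 1/13 + 3/26 → 5/26
merge 2/13 + 5/26 → 9/26
merge 7/26 + 9/26 → 8/13
merge 5/13 + 8/13 → 1
L = 5/26 + 9/26 + 8/13 + 1 = 28/13 ≈ 2.154 bits/symbol.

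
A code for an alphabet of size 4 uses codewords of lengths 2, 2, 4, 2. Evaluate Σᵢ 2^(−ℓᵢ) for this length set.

0.8125

With common denominator 2^4 = 16: Σ 2^(−ℓᵢ) = 4/16 + 4/16 + 1/16 + 4/16 = 13/16 = 0.8125.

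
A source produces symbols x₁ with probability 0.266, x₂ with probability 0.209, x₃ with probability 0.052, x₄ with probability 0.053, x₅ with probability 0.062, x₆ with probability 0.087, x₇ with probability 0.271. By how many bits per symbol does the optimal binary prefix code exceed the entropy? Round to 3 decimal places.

0.016 bits

Entropy H = −Σ p log₂ p ≈ 2.4923 bits.
Huffman merges: 13/250+53/1000→21/200; 31/500+87/1000→149/1000; 21/200+149/1000→127/500; 209/1000+127/500→463/1000; 133/500+271/1000→537/1000; 463/1000+537/1000→1. L = 627/250 ≈ 2.5080.
L − H = 2.5080 − 2.4923 = 0.016 bits.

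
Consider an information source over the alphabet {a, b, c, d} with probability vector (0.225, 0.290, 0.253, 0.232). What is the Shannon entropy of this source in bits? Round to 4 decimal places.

H = −Σ pᵢ log₂ pᵢ.
−0.225·log₂(0.225) = 0.4842
−0.290·log₂(0.290) = 0.5179
−0.253·log₂(0.253) = 0.5016
−0.232·log₂(0.232) = 0.4890
Sum ≈ 1.9928 → 1.9928 bits.

1.9928 bits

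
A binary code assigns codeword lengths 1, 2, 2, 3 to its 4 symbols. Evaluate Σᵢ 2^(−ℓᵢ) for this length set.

1.125

With common denominator 2^3 = 8: Σ 2^(−ℓᵢ) = 4/8 + 2/8 + 2/8 + 1/8 = 9/8 = 1.125.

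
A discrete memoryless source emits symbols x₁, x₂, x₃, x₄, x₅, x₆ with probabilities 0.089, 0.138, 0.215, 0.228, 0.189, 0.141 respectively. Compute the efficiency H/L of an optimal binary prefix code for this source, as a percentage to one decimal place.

Entropy H = −Σ p log₂ p ≈ 2.5208 bits.
Huffman merges: 89/1000+69/500→227/1000; 141/1000+189/1000→33/100; 43/200+227/1000→221/500; 57/250+33/100→279/500; 221/500+279/500→1. L = 2557/1000 ≈ 2.5570.
Efficiency = H/L = 2.5208/2.5570 = 98.6%.

98.6%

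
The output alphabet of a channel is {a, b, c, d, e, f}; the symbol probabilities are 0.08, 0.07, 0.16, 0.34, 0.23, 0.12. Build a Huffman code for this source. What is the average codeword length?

Repeatedly combine the two least-probable nodes; the expected code length is the sum of the merged weights.
merge 7/100 + 2/25 → 3/20
merge 3/25 + 3/20 → 27/100
merge 4/25 + 23/100 → 39/100
merge 27/100 + 17/50 → 61/100
merge 39/100 + 61/100 → 1
L = 3/20 + 27/100 + 39/100 + 61/100 + 1 = 121/50 = 2.42 bits/symbol.

2.42 bits/symbol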